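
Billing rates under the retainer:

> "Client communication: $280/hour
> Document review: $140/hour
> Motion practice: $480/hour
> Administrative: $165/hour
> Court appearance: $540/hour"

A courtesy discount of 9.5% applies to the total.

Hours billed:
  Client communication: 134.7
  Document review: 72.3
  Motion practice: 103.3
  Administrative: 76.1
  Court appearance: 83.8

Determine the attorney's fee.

Client communication: 134.7 × $280 = $37,716.00
Document review: 72.3 × $140 = $10,122.00
Motion practice: 103.3 × $480 = $49,584.00
Administrative: 76.1 × $165 = $12,556.50
Court appearance: 83.8 × $540 = $45,252.00
Subtotal: $155,230.50
Less 9.5% discount: −$14,746.90
Total: $155,230.50 − $14,746.90 = $140,483.60

$140,483.60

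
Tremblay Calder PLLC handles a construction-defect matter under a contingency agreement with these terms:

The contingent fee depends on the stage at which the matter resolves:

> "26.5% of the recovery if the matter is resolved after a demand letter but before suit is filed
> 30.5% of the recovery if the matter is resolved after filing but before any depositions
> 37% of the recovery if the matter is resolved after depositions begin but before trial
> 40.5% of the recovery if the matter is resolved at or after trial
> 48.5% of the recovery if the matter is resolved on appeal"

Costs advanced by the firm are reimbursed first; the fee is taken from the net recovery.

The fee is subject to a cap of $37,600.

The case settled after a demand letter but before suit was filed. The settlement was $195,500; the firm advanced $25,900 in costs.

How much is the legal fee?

Fee base (net of costs): $195,500 − $25,900 = $169,600
The matter settled after a demand letter but before suit was filed, so the 26.5% rate applies.
$169,600 × 26.5% = $44,944.00
$44,944.00 exceeds the $37,600 cap, so the fee is capped at $37,600.00.

$37,600.00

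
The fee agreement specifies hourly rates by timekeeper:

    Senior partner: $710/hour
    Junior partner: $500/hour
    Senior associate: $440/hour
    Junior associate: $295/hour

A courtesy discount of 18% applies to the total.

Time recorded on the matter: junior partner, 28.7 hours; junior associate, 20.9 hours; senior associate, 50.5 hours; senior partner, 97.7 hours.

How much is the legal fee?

$91,924.05

Senior partner: 97.7 × $710 = $69,367.00
Junior partner: 28.7 × $500 = $14,350.00
Senior associate: 50.5 × $440 = $22,220.00
Junior associate: 20.9 × $295 = $6,165.50
Subtotal: $112,102.50
Less 18% discount: −$20,178.45
Total: $112,102.50 − $20,178.45 = $91,924.05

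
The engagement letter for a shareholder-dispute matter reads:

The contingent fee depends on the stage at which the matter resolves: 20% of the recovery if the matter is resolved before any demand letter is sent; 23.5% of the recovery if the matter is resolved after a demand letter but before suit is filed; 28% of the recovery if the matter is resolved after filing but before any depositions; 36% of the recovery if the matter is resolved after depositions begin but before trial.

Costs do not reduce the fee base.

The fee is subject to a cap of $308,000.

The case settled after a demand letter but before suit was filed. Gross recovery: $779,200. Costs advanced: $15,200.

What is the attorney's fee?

Fee base is the gross recovery, $779,200; costs are reimbursed separately.
The matter settled after a demand letter but before suit was filed, so the 23.5% rate applies.
$779,200 × 23.5% = $183,112.00
$183,112.00 is under the $308,000 cap.

$183,112.00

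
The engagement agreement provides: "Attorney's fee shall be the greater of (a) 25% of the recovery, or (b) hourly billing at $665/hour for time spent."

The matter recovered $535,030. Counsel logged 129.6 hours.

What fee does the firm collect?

$133,757.50

(a) 25% of $535,030 = $133,757.50
(b) 129.6 × $665 = $86,184.00
The greater is (a): $133,757.50.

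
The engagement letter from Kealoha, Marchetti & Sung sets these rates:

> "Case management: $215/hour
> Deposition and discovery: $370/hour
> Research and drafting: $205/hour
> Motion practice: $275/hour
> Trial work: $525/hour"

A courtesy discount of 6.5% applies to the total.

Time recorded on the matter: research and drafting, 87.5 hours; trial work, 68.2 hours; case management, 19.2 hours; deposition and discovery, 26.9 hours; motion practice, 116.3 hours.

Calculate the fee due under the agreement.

Case management: 19.2 × $215 = $4,128.00
Deposition and discovery: 26.9 × $370 = $9,953.00
Research and drafting: 87.5 × $205 = $17,937.50
Motion practice: 116.3 × $275 = $31,982.50
Trial work: 68.2 × $525 = $35,805.00
Subtotal: $99,806.00
Less 6.5% discount: −$6,487.39
Total: $99,806.00 − $6,487.39 = $93,318.61

$93,318.61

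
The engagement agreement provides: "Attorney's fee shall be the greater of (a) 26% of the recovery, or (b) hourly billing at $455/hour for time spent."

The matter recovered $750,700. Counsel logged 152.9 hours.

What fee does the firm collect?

(a) 26% of $750,700 = $195,182.00
(b) 152.9 × $455 = $69,569.50
The greater is (a): $195,182.00.

$195,182.00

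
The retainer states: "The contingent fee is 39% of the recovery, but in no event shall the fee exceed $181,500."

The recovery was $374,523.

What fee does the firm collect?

39% of $374,523 = $146,063.97
That is under the $181,500 cap.

$146,063.97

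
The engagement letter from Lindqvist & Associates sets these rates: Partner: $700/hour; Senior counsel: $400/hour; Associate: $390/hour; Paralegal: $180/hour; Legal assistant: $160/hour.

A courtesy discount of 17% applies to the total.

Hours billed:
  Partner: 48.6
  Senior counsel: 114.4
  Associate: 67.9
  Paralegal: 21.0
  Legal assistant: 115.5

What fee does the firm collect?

Partner: 48.6 × $700 = $34,020.00
Senior counsel: 114.4 × $400 = $45,760.00
Associate: 67.9 × $390 = $26,481.00
Paralegal: 21.0 × $180 = $3,780.00
Legal assistant: 115.5 × $160 = $18,480.00
Subtotal: $128,521.00
Less 17% discount: −$21,848.57
Total: $128,521.00 − $21,848.57 = $106,672.43

$106,672.43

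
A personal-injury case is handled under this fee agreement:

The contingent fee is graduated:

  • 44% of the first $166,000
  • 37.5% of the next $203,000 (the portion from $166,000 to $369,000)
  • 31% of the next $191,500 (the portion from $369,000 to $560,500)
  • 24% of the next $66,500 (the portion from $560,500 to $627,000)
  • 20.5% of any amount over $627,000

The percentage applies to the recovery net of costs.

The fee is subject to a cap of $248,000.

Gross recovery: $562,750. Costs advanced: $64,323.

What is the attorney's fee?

Fee base (net of costs): $562,750 − $64,323 = $498,427
First $166,000 at 44% = $73,040.00
Next $203,000 at 37.5% = $76,125.00
Remaining $129,427 at 31% = $40,122.37
Fee: $73,040.00 + $76,125.00 + $40,122.37 = $189,287.37
$189,287.37 is under the $248,000 cap.

$189,287.37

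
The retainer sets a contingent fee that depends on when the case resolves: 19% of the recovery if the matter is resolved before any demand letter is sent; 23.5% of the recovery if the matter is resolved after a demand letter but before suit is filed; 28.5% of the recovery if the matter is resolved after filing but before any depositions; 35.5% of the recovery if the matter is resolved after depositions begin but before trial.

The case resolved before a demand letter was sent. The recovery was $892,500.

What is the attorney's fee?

$169,575.00

The matter resolved before a demand letter was sent, so the 19% rate applies.
$892,500 × 19% = $169,575.00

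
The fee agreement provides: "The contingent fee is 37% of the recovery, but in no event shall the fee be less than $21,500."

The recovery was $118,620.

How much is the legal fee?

$43,889.40

37% of $118,620 = $43,889.40
That exceeds the $21,500 minimum.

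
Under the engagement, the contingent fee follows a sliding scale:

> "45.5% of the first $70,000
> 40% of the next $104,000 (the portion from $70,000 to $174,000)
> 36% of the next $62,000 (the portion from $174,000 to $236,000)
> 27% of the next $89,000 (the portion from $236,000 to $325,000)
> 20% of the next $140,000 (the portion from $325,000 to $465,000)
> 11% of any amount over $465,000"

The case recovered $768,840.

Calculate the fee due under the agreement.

First $70,000 at 45.5% = $31,850.00
Next $104,000 at 40% = $41,600.00
Next $62,000 at 36% = $22,320.00
Next $89,000 at 27% = $24,030.00
Next $140,000 at 20% = $28,000.00
Remaining $303,840 at 11% = $33,422.40
Fee: $31,850.00 + $41,600.00 + $22,320.00 + $24,030.00 + $28,000.00 + $33,422.40 = $181,222.40

$181,222.40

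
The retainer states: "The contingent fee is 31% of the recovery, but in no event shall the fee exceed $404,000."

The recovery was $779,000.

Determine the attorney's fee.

31% of $779,000 = $241,490.00
That is under the $404,000 cap.

$241,490.00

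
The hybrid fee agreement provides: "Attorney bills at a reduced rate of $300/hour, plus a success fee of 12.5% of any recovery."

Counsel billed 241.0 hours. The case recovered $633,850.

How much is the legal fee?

Hourly: 241.0 × $300 = $72,300.00
Success fee: 12.5% of $633,850 = $79,231.25
Total: $72,300.00 + $79,231.25 = $151,531.25

$151,531.25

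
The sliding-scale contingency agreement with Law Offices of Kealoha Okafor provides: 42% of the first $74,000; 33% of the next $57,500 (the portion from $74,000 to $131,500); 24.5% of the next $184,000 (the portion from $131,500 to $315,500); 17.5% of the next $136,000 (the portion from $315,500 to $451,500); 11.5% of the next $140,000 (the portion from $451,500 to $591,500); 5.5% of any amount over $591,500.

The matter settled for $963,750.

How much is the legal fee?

$155,508.75

First $74,000 at 42% = $31,080.00
Next $57,500 at 33% = $18,975.00
Next $184,000 at 24.5% = $45,080.00
Next $136,000 at 17.5% = $23,800.00
Next $140,000 at 11.5% = $16,100.00
Remaining $372,250 at 5.5% = $20,473.75
Fee: $31,080.00 + $18,975.00 + $45,080.00 + $23,800.00 + $16,100.00 + $20,473.75 = $155,508.75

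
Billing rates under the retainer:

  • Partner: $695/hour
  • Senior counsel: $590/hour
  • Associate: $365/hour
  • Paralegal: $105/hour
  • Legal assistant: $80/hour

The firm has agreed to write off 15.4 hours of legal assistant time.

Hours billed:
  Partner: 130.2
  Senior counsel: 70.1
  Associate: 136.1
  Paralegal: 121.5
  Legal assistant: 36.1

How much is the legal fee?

Partner: 130.2 × $695 = $90,489.00
Senior counsel: 70.1 × $590 = $41,359.00
Associate: 136.1 × $365 = $49,676.50
Paralegal: 121.5 × $105 = $12,757.50
Legal assistant: 36.1 × $80 = $2,888.00
Subtotal: $197,170.00
Write-off: 15.4 × $80 = $1,232.00
Total: $197,170.00 − $1,232.00 = $195,938.00

$195,938.00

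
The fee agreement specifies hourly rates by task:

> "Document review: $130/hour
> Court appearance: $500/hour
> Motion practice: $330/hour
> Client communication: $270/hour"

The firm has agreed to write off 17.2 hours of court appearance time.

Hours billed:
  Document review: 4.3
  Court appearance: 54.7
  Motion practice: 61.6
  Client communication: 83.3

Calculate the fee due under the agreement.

$62,128.00

Document review: 4.3 × $130 = $559.00
Court appearance: 54.7 × $500 = $27,350.00
Motion practice: 61.6 × $330 = $20,328.00
Client communication: 83.3 × $270 = $22,491.00
Subtotal: $70,728.00
Write-off: 17.2 × $500 = $8,600.00
Total: $70,728.00 − $8,600.00 = $62,128.00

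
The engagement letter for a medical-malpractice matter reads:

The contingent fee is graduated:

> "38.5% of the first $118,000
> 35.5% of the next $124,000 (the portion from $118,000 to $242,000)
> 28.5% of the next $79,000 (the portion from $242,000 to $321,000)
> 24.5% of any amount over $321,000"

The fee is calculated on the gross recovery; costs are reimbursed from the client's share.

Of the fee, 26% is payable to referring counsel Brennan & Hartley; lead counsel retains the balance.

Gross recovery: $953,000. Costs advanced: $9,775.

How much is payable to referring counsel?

Fee base is the gross recovery, $953,000; costs are reimbursed separately.
First $118,000 at 38.5% = $45,430.00
Next $124,000 at 35.5% = $44,020.00
Next $79,000 at 28.5% = $22,515.00
Remaining $632,000 at 24.5% = $154,840.00
Fee: $45,430.00 + $44,020.00 + $22,515.00 + $154,840.00 = $266,805.00
Referral share: 26% of $266,805.00 = $69,369.30; lead counsel retains $266,805.00 − $69,369.30 = $197,435.70.

$69,369.30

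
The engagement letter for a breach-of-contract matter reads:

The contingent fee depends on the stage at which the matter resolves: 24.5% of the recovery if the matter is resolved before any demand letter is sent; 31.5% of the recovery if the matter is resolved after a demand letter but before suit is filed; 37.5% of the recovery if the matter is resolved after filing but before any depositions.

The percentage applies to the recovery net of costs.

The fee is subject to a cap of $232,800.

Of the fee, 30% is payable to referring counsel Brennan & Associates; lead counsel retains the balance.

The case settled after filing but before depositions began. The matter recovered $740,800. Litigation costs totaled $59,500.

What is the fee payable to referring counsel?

$69,840.00

Fee base (net of costs): $740,800 − $59,500 = $681,300
The matter settled after filing but before depositions began, so the 37.5% rate applies.
$681,300 × 37.5% = $255,487.50
$255,487.50 exceeds the $232,800 cap, so the fee is capped at $232,800.00.
Referral share: 30% of $232,800.00 = $69,840.00; lead counsel retains $232,800.00 − $69,840.00 = $162,960.00.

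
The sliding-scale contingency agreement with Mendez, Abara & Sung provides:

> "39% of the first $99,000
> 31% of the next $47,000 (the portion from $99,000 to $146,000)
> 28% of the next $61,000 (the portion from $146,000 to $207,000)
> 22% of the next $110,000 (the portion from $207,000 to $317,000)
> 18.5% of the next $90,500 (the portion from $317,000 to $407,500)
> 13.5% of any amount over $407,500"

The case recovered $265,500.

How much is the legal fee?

$83,130.00

First $99,000 at 39% = $38,610.00
Next $47,000 at 31% = $14,570.00
Next $61,000 at 28% = $17,080.00
Remaining $58,500 at 22% = $12,870.00
Fee: $38,610.00 + $14,570.00 + $17,080.00 + $12,870.00 = $83,130.00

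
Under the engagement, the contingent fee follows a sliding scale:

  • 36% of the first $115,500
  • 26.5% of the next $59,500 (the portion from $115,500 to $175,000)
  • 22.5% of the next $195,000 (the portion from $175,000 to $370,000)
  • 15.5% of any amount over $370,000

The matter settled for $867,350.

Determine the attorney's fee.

First $115,500 at 36% = $41,580.00
Next $59,500 at 26.5% = $15,767.50
Next $195,000 at 22.5% = $43,875.00
Remaining $497,350 at 15.5% = $77,089.25
Fee: $41,580.00 + $15,767.50 + $43,875.00 + $77,089.25 = $178,311.75

$178,311.75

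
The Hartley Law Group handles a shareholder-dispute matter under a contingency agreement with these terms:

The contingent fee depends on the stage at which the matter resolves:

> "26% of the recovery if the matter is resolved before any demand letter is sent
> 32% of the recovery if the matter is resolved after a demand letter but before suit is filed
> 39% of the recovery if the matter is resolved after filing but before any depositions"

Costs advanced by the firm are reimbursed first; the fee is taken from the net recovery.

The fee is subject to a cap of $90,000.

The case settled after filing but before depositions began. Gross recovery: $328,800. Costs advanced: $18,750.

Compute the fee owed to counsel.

$90,000.00

Fee base (net of costs): $328,800 − $18,750 = $310,050
The matter settled after filing but before depositions began, so the 39% rate applies.
$310,050 × 39% = $120,919.50
$120,919.50 exceeds the $90,000 cap, so the fee is capped at $90,000.00.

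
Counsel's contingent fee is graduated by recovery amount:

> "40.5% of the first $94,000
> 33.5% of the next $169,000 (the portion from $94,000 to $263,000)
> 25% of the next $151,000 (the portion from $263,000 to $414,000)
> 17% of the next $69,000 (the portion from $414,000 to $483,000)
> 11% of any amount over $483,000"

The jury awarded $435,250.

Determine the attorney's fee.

$136,047.50

First $94,000 at 40.5% = $38,070.00
Next $169,000 at 33.5% = $56,615.00
Next $151,000 at 25% = $37,750.00
Remaining $21,250 at 17% = $3,612.50
Fee: $38,070.00 + $56,615.00 + $37,750.00 + $3,612.50 = $136,047.50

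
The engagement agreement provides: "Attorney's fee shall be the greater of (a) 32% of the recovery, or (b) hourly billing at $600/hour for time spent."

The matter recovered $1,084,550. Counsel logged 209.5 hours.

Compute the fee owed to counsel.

$347,056.00

(a) 32% of $1,084,550 = $347,056.00
(b) 209.5 × $600 = $125,700.00
The greater is (a): $347,056.00.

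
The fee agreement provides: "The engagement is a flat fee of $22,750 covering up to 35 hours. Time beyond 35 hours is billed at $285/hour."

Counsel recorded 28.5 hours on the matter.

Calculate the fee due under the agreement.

$22,750.00

28.5 hours is within the 35-hour scope; only the flat fee applies.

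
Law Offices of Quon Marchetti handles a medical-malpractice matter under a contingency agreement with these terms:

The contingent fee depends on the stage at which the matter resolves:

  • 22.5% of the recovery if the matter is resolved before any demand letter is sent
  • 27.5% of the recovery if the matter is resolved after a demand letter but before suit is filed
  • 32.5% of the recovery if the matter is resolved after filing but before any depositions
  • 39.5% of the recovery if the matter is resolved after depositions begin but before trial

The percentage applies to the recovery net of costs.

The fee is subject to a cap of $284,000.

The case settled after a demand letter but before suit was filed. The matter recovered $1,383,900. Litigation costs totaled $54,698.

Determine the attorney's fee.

$284,000.00

Fee base (net of costs): $1,383,900 − $54,698 = $1,329,202
The matter settled after a demand letter but before suit was filed, so the 27.5% rate applies.
$1,329,202 × 27.5% = $365,530.55
$365,530.55 exceeds the $284,000 cap, so the fee is capped at $284,000.00.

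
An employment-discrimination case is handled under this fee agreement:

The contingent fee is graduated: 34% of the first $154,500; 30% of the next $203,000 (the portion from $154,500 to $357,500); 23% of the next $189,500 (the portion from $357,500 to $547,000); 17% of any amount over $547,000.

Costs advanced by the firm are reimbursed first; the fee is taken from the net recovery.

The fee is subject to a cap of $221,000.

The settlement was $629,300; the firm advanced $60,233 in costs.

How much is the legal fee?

Fee base (net of costs): $629,300 − $60,233 = $569,067
First $154,500 at 34% = $52,530.00
Next $203,000 at 30% = $60,900.00
Next $189,500 at 23% = $43,585.00
Remaining $22,067 at 17% = $3,751.39
Fee: $52,530.00 + $60,900.00 + $43,585.00 + $3,751.39 = $160,766.39
$160,766.39 is under the $221,000 cap.

$160,766.39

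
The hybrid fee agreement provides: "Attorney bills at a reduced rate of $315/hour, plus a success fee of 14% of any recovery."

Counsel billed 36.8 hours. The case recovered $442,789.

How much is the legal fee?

Hourly: 36.8 × $315 = $11,592.00
Success fee: 14% of $442,789 = $61,990.46
Total: $11,592.00 + $61,990.46 = $73,582.46

$73,582.46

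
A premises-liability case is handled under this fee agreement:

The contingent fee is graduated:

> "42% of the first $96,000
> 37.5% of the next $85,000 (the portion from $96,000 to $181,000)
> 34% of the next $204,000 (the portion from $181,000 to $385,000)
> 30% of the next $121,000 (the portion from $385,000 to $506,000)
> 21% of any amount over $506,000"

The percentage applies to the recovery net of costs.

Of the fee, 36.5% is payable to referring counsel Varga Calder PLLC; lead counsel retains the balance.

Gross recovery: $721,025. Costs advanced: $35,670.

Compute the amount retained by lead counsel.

Fee base (net of costs): $721,025 − $35,670 = $685,355
First $96,000 at 42% = $40,320.00
Next $85,000 at 37.5% = $31,875.00
Next $204,000 at 34% = $69,360.00
Next $121,000 at 30% = $36,300.00
Remaining $179,355 at 21% = $37,664.55
Fee: $40,320.00 + $31,875.00 + $69,360.00 + $36,300.00 + $37,664.55 = $215,519.55
Referral share: 36.5% of $215,519.55 = $78,664.64; lead counsel retains $215,519.55 − $78,664.64 = $136,854.91.

$136,854.91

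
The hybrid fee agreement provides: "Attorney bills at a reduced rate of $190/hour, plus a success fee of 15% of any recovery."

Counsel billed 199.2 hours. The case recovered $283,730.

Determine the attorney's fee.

Hourly: 199.2 × $190 = $37,848.00
Success fee: 15% of $283,730 = $42,559.50
Total: $37,848.00 + $42,559.50 = $80,407.50

$80,407.50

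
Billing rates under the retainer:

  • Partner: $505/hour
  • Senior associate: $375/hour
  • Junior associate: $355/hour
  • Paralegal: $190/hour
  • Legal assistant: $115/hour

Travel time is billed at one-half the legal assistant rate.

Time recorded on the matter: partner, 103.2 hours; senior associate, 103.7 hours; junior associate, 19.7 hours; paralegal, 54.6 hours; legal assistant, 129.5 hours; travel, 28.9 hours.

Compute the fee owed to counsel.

Partner: 103.2 × $505 = $52,116.00
Senior associate: 103.7 × $375 = $38,887.50
Junior associate: 19.7 × $355 = $6,993.50
Paralegal: 54.6 × $190 = $10,374.00
Legal assistant: 129.5 × $115 = $14,892.50
Subtotal: $52,116.00 + $38,887.50 + $6,993.50 + $10,374.00 + $14,892.50 = $123,263.50
Travel: 28.9 × ($115 ÷ 2) = 28.9 × $57.50 = $1,661.75
Total: $123,263.50 + $1,661.75 = $124,925.25

$124,925.25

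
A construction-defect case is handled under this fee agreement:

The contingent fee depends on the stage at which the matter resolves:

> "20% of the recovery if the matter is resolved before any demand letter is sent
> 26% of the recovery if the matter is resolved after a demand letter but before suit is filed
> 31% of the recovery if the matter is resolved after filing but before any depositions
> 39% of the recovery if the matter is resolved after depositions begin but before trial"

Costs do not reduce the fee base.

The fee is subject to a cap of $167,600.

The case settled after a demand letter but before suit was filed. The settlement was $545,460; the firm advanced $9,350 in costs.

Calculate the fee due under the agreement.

Fee base is the gross recovery, $545,460; costs are reimbursed separately.
The matter settled after a demand letter but before suit was filed, so the 26% rate applies.
$545,460 × 26% = $141,819.60
$141,819.60 is under the $167,600 cap.

$141,819.60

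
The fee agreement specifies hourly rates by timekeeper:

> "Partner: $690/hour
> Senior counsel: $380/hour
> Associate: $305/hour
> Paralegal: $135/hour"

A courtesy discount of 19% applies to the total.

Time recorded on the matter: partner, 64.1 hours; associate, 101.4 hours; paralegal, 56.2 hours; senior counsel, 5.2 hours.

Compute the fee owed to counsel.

Partner: 64.1 × $690 = $44,229.00
Senior counsel: 5.2 × $380 = $1,976.00
Associate: 101.4 × $305 = $30,927.00
Paralegal: 56.2 × $135 = $7,587.00
Subtotal: $84,719.00
Less 19% discount: −$16,096.61
Total: $84,719.00 − $16,096.61 = $68,622.39

$68,622.39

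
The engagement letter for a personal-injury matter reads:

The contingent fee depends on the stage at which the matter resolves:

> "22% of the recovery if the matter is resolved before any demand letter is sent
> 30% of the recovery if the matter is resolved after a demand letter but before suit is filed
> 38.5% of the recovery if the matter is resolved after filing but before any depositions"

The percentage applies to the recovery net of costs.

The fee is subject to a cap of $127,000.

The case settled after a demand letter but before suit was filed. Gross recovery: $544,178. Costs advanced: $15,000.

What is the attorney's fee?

Fee base (net of costs): $544,178 − $15,000 = $529,178
The matter settled after a demand letter but before suit was filed, so the 30% rate applies.
$529,178 × 30% = $158,753.40
$158,753.40 exceeds the $127,000 cap, so the fee is capped at $127,000.00.

$127,000.00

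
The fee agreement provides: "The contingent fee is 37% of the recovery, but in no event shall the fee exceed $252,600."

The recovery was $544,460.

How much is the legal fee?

37% of $544,460 = $201,450.20
That is under the $252,600 cap.

$201,450.20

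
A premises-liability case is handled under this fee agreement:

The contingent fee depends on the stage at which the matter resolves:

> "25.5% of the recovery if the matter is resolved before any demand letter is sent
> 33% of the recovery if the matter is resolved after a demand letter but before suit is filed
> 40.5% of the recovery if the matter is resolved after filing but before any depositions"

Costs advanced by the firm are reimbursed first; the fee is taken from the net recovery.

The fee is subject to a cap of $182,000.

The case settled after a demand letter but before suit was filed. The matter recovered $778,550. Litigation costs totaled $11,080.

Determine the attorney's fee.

Fee base (net of costs): $778,550 − $11,080 = $767,470
The matter settled after a demand letter but before suit was filed, so the 33% rate applies.
$767,470 × 33% = $253,265.10
$253,265.10 exceeds the $182,000 cap, so the fee is capped at $182,000.00.

$182,000.00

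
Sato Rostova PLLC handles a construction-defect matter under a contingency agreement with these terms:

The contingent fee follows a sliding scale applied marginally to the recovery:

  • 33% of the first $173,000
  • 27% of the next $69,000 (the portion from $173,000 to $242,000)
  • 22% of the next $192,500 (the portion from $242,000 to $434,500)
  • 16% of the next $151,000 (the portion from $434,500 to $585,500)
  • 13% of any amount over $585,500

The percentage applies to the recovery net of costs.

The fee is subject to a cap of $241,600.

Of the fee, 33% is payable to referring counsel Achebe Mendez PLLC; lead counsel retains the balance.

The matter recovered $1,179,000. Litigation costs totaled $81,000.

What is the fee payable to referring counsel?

Fee base (net of costs): $1,179,000 − $81,000 = $1,098,000
First $173,000 at 33% = $57,090.00
Next $69,000 at 27% = $18,630.00
Next $192,500 at 22% = $42,350.00
Next $151,000 at 16% = $24,160.00
Remaining $512,500 at 13% = $66,625.00
Fee: $57,090.00 + $18,630.00 + $42,350.00 + $24,160.00 + $66,625.00 = $208,855.00
$208,855.00 is under the $241,600 cap.
Referral share: 33% of $208,855.00 = $68,922.15; lead counsel retains $208,855.00 − $68,922.15 = $139,932.85.

$68,922.15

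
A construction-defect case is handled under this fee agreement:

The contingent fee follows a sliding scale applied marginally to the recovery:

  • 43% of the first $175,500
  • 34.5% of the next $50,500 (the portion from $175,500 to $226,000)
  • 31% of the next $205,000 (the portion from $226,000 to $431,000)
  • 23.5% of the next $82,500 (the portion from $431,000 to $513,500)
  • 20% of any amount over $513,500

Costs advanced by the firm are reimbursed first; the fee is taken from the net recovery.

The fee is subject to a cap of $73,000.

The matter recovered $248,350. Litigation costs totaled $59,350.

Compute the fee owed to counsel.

Fee base (net of costs): $248,350 − $59,350 = $189,000
First $175,500 at 43% = $75,465.00
Remaining $13,500 at 34.5% = $4,657.50
Fee: $75,465.00 + $4,657.50 = $80,122.50
$80,122.50 exceeds the $73,000 cap, so the fee is capped at $73,000.00.

$73,000.00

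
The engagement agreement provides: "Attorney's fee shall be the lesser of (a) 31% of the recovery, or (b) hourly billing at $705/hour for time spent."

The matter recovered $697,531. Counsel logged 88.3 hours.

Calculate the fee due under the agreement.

$62,251.50

(a) 31% of $697,531 = $216,234.61
(b) 88.3 × $705 = $62,251.50
The lesser is (b): $62,251.50.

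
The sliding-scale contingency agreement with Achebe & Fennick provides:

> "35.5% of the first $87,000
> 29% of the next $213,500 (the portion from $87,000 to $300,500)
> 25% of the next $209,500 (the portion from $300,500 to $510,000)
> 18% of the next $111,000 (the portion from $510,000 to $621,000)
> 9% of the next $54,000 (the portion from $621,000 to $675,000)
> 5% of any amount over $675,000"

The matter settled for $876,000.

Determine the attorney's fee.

First $87,000 at 35.5% = $30,885.00
Next $213,500 at 29% = $61,915.00
Next $209,500 at 25% = $52,375.00
Next $111,000 at 18% = $19,980.00
Next $54,000 at 9% = $4,860.00
Remaining $201,000 at 5% = $10,050.00
Fee: $30,885.00 + $61,915.00 + $52,375.00 + $19,980.00 + $4,860.00 + $10,050.00 = $180,065.00

$180,065.00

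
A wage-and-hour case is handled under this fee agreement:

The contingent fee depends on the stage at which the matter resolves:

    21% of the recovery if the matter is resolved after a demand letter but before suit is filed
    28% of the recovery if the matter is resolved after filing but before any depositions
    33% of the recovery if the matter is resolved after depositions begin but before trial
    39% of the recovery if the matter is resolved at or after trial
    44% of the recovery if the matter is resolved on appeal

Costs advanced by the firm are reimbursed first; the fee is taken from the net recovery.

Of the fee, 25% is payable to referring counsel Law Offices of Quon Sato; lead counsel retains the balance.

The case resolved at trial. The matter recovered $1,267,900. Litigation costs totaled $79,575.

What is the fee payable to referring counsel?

$115,861.69

Fee base (net of costs): $1,267,900 − $79,575 = $1,188,325
The matter resolved at trial, so the 39% rate applies.
$1,188,325 × 39% = $463,446.75
Referral share: 25% of $463,446.75 = $115,861.69; lead counsel retains $463,446.75 − $115,861.69 = $347,585.06.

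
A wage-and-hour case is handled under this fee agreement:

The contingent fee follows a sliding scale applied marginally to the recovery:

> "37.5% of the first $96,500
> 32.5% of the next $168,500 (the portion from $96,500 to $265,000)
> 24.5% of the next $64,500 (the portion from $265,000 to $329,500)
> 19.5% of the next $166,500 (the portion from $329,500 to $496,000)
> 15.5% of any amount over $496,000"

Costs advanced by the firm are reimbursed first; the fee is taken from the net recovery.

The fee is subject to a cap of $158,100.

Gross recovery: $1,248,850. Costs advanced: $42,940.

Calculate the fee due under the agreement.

Fee base (net of costs): $1,248,850 − $42,940 = $1,205,910
First $96,500 at 37.5% = $36,187.50
Next $168,500 at 32.5% = $54,762.50
Next $64,500 at 24.5% = $15,802.50
Next $166,500 at 19.5% = $32,467.50
Remaining $709,910 at 15.5% = $110,036.05
Fee: $36,187.50 + $54,762.50 + $15,802.50 + $32,467.50 + $110,036.05 = $249,256.05
$249,256.05 exceeds the $158,100 cap, so the fee is capped at $158,100.00.

$158,100.00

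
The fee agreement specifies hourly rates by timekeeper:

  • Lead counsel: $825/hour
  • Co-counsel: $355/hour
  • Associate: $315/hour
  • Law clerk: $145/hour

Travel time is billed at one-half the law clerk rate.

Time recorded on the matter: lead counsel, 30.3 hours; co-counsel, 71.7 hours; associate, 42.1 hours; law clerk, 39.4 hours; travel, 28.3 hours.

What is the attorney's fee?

$71,477.25

Lead counsel: 30.3 × $825 = $24,997.50
Co-counsel: 71.7 × $355 = $25,453.50
Associate: 42.1 × $315 = $13,261.50
Law clerk: 39.4 × $145 = $5,713.00
Subtotal: $24,997.50 + $25,453.50 + $13,261.50 + $5,713.00 = $69,425.50
Travel: 28.3 × ($145 ÷ 2) = 28.3 × $72.50 = $2,051.75
Total: $69,425.50 + $2,051.75 = $71,477.25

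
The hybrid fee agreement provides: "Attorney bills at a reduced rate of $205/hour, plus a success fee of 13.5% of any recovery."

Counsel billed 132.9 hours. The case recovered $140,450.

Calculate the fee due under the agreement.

Hourly: 132.9 × $205 = $27,244.50
Success fee: 13.5% of $140,450 = $18,960.75
Total: $27,244.50 + $18,960.75 = $46,205.25

$46,205.25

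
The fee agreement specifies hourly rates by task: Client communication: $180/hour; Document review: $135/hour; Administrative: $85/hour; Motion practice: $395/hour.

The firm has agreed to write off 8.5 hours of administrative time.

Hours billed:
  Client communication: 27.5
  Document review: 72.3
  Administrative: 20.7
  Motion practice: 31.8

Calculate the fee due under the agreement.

$28,308.50

Client communication: 27.5 × $180 = $4,950.00
Document review: 72.3 × $135 = $9,760.50
Administrative: 20.7 × $85 = $1,759.50
Motion practice: 31.8 × $395 = $12,561.00
Subtotal: $29,031.00
Write-off: 8.5 × $85 = $722.50
Total: $29,031.00 − $722.50 = $28,308.50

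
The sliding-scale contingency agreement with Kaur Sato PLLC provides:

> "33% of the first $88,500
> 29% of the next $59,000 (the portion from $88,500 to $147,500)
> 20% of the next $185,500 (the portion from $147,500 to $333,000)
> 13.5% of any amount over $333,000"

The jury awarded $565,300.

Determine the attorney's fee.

$114,775.50

First $88,500 at 33% = $29,205.00
Next $59,000 at 29% = $17,110.00
Next $185,500 at 20% = $37,100.00
Remaining $232,300 at 13.5% = $31,360.50
Fee: $29,205.00 + $17,110.00 + $37,100.00 + $31,360.50 = $114,775.50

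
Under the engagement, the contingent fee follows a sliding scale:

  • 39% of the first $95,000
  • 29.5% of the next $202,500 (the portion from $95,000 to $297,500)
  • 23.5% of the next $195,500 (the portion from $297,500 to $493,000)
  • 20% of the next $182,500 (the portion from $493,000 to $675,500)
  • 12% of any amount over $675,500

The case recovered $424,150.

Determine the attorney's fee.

First $95,000 at 39% = $37,050.00
Next $202,500 at 29.5% = $59,737.50
Remaining $126,650 at 23.5% = $29,762.75
Fee: $37,050.00 + $59,737.50 + $29,762.75 = $126,550.25

$126,550.25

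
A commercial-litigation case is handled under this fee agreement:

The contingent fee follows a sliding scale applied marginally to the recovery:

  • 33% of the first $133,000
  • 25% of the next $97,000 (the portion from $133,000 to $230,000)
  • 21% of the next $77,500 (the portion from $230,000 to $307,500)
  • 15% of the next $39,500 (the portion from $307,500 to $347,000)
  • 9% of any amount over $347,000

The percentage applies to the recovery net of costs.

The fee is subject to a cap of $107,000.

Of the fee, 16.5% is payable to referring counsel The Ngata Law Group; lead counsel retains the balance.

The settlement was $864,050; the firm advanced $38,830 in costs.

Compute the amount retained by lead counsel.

Fee base (net of costs): $864,050 − $38,830 = $825,220
First $133,000 at 33% = $43,890.00
Next $97,000 at 25% = $24,250.00
Next $77,500 at 21% = $16,275.00
Next $39,500 at 15% = $5,925.00
Remaining $478,220 at 9% = $43,039.80
Fee: $43,890.00 + $24,250.00 + $16,275.00 + $5,925.00 + $43,039.80 = $133,379.80
$133,379.80 exceeds the $107,000 cap, so the fee is capped at $107,000.00.
Referral share: 16.5% of $107,000.00 = $17,655.00; lead counsel retains $107,000.00 − $17,655.00 = $89,345.00.

$89,345.00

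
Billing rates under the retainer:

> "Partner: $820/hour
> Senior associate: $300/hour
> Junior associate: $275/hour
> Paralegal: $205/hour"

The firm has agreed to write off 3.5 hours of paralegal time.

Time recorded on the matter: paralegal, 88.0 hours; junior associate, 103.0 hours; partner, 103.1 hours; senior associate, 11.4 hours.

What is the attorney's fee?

Partner: 103.1 × $820 = $84,542.00
Senior associate: 11.4 × $300 = $3,420.00
Junior associate: 103.0 × $275 = $28,325.00
Paralegal: 88.0 × $205 = $18,040.00
Subtotal: $134,327.00
Write-off: 3.5 × $205 = $717.50
Total: $134,327.00 − $717.50 = $133,609.50

$133,609.50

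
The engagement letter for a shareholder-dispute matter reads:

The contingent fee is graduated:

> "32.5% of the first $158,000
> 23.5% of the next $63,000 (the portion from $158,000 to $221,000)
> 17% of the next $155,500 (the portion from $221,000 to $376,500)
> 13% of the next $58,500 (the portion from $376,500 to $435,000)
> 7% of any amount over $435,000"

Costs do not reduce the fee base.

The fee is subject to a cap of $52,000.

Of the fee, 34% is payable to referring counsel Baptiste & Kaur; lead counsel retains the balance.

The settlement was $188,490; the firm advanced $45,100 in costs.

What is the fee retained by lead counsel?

$34,320.00

Fee base is the gross recovery, $188,490; costs are reimbursed separately.
First $158,000 at 32.5% = $51,350.00
Remaining $30,490 at 23.5% = $7,165.15
Fee: $51,350.00 + $7,165.15 = $58,515.15
$58,515.15 exceeds the $52,000 cap, so the fee is capped at $52,000.00.
Referral share: 34% of $52,000.00 = $17,680.00; lead counsel retains $52,000.00 − $17,680.00 = $34,320.00.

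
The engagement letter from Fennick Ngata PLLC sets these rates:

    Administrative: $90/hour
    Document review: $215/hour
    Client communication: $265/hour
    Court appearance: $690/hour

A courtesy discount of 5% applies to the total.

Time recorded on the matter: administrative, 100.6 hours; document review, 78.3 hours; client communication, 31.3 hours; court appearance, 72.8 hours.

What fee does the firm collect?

$80,194.25

Administrative: 100.6 × $90 = $9,054.00
Document review: 78.3 × $215 = $16,834.50
Client communication: 31.3 × $265 = $8,294.50
Court appearance: 72.8 × $690 = $50,232.00
Subtotal: $84,415.00
Less 5% discount: −$4,220.75
Total: $84,415.00 − $4,220.75 = $80,194.25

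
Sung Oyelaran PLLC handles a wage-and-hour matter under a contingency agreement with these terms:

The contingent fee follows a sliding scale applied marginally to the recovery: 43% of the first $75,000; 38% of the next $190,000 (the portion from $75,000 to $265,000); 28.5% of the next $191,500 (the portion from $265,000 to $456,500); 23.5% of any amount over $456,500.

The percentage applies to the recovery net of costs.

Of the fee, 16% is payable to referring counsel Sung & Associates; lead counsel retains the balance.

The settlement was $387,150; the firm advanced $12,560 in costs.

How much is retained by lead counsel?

$113,973.85

Fee base (net of costs): $387,150 − $12,560 = $374,590
First $75,000 at 43% = $32,250.00
Next $190,000 at 38% = $72,200.00
Remaining $109,590 at 28.5% = $31,233.15
Fee: $32,250.00 + $72,200.00 + $31,233.15 = $135,683.15
Referral share: 16% of $135,683.15 = $21,709.30; lead counsel retains $135,683.15 − $21,709.30 = $113,973.85.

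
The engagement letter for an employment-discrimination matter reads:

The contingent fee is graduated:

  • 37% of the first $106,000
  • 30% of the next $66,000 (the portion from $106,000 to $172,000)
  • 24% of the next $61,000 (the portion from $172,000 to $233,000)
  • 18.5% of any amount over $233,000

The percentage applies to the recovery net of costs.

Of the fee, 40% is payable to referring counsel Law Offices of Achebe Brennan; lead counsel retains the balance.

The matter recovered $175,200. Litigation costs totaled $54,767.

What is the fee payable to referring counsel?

Fee base (net of costs): $175,200 − $54,767 = $120,433
First $106,000 at 37% = $39,220.00
Remaining $14,433 at 30% = $4,329.90
Fee: $39,220.00 + $4,329.90 = $43,549.90
Referral share: 40% of $43,549.90 = $17,419.96; lead counsel retains $43,549.90 − $17,419.96 = $26,129.94.

$17,419.96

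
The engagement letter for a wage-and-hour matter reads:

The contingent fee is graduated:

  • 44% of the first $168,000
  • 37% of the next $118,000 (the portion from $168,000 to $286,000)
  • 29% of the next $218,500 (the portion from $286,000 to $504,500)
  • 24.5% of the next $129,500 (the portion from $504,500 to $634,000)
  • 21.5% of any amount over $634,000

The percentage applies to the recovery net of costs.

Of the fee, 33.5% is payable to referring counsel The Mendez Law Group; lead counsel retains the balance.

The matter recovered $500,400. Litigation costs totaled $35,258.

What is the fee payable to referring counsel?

Fee base (net of costs): $500,400 − $35,258 = $465,142
First $168,000 at 44% = $73,920.00
Next $118,000 at 37% = $43,660.00
Remaining $179,142 at 29% = $51,951.18
Fee: $73,920.00 + $43,660.00 + $51,951.18 = $169,531.18
Referral share: 33.5% of $169,531.18 = $56,792.95; lead counsel retains $169,531.18 − $56,792.95 = $112,738.23.

$56,792.95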